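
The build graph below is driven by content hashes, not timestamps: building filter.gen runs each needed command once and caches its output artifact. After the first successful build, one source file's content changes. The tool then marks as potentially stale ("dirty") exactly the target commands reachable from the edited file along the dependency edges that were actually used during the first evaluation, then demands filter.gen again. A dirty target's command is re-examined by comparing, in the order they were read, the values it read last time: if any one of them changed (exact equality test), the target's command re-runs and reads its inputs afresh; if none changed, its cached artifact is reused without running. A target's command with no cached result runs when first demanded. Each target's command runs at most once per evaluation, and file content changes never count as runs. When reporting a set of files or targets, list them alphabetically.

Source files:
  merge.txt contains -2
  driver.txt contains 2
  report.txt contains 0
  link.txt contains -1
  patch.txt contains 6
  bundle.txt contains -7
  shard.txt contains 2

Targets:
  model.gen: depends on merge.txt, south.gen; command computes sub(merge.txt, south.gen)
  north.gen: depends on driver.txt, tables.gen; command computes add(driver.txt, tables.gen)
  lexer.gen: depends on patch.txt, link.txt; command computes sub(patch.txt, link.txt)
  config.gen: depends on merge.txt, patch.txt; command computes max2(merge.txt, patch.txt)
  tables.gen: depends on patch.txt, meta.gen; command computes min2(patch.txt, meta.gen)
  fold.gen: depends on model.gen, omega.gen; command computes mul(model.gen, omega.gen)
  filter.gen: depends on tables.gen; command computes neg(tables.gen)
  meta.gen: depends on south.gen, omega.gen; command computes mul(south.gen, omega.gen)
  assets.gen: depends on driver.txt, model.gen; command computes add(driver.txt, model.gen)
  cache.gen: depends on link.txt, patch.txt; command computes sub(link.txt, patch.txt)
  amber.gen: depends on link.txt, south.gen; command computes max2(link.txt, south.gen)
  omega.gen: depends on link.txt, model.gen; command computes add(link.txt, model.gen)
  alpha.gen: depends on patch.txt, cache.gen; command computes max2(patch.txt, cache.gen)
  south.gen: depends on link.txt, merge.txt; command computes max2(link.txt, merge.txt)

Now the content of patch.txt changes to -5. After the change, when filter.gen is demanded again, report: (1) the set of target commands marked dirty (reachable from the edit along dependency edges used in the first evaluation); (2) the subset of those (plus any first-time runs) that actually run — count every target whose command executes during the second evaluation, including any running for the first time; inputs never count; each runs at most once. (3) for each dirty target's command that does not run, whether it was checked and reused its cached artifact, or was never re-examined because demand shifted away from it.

Initial pass — values computed on the first demand:
  south.gen = max2(-1, -2) = -1
  model.gen = sub(-2, -1) = -1
  omega.gen = add(-1, -1) = -2
  meta.gen = mul(-1, -2) = 2
  tables.gen = min2(6, 2) = 2
  filter.gen = neg(2) = -2

Second demand — change propagation:
  tables.gen: re-runs because patch.txt 6->-5; new result -5.
  filter.gen: re-runs because tables.gen 2->-5; new result 5.

Dirty set: filter.gen, tables.gen.
Run set: filter.gen, tables.gen (2 run).
All dirty target commands ended up running.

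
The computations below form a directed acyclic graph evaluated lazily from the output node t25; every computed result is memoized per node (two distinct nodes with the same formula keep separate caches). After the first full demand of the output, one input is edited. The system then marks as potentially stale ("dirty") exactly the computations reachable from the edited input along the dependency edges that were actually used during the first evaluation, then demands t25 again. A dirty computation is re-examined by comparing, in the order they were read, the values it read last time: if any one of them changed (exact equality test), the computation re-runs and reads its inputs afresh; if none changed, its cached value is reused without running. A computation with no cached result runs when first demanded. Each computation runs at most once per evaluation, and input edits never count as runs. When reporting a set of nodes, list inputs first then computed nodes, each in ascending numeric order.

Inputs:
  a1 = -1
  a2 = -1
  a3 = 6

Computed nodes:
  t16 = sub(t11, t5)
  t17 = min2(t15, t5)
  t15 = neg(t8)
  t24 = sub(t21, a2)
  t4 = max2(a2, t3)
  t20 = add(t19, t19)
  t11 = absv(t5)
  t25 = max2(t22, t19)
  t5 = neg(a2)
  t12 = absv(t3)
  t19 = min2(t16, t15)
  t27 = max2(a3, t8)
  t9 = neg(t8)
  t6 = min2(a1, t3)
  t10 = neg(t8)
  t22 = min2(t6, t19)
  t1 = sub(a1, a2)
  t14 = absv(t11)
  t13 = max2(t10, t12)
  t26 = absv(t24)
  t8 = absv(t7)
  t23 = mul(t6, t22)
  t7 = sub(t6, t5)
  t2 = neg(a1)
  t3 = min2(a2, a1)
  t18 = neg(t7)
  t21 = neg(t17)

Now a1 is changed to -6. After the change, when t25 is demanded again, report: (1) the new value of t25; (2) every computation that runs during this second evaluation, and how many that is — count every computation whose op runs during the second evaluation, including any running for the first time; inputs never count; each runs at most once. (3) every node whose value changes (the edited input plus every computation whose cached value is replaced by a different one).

Demanding t25 again yields -7.
8 computations run: t3, t6, t7, t8, t15, t19, t22, t25.
The nodes whose values change: a1, t3, t6, t7, t8, t15, t19, t22, t25.

First demand of the output computes:
  t3 = min2(-1, -1) = -1
  t5 = neg(-1) = 1
  t6 = min2(-1, -1) = -1
  t7 = sub(-1, 1) = -2
  t8 = absv(-2) = 2
  t11 = absv(1) = 1
  t15 = neg(2) = -2
  t16 = sub(1, 1) = 0
  t19 = min2(0, -2) = -2
  t22 = min2(-1, -2) = -2
  t25 = max2(-2, -2) = -2

After the edit, cleaning proceeds:
  t3: a read changed (a1 -1->-6) — executes, giving -6.
  t6: a read changed (a1 -1->-6; t3 -1->-6) — executes, giving -6.
  t7: a read changed (t6 -1->-6) — executes, giving -7.
  t8: a read changed (t7 -2->-7) — executes, giving 7.
  t15: a read changed (t8 2->7) — executes, giving -7.
  t19: a read changed (t15 -2->-7) — executes, giving -7.
  t22: a read changed (t6 -1->-6; t19 -2->-7) — executes, giving -7.
  t25: a read changed (t22 -2->-7; t19 -2->-7) — executes, giving -7.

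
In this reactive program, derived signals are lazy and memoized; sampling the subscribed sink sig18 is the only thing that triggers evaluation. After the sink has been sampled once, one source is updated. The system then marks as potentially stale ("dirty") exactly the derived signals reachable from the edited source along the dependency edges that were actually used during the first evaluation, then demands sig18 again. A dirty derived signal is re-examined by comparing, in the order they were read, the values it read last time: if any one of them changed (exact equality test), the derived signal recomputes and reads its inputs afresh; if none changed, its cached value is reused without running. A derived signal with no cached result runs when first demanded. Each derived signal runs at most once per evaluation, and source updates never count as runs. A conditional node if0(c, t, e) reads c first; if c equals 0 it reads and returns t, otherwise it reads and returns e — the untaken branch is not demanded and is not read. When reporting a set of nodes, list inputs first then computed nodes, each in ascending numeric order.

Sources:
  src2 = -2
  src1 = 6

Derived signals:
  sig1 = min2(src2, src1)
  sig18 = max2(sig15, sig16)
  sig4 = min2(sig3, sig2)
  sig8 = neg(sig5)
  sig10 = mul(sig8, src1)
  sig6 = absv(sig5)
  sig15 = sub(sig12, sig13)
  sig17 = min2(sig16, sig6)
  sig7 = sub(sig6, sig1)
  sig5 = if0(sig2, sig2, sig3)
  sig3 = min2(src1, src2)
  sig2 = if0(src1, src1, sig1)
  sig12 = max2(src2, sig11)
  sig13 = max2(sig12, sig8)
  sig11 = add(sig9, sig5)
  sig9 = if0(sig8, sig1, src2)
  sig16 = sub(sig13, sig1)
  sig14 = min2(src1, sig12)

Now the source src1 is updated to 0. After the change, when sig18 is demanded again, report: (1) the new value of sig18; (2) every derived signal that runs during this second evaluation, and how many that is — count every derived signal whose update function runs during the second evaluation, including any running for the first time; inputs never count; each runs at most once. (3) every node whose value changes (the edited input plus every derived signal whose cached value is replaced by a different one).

First demand of the output computes:
  sig1 = min2(-2, 6) = -2
  sig2 = if0(src1=6 -> else branch sig1) = -2
  sig3 = min2(6, -2) = -2
  sig5 = if0(sig2=-2 -> else branch sig3) = -2
  sig8 = neg(-2) = 2
  sig9 = if0(sig8=2 -> else branch src2) = -2
  sig11 = add(-2, -2) = -4
  sig12 = max2(-2, -4) = -2
  sig13 = max2(-2, 2) = 2
  sig15 = sub(-2, 2) = -4
  sig16 = sub(2, -2) = 4
  sig18 = max2(-4, 4) = 4

After the edit, cleaning proceeds:
  sig1: a read changed (src1 6->0) — executes, giving -2 — identical to its old value.
  sig2: a read changed (src1 6->0) — executes, giving 0.
  sig3: stays stale; no demand reaches it after the flip.
  sig5: a read changed (sig2 -2->0) — executes, giving 0.
  sig8: a read changed (sig5 -2->0) — executes, giving 0.
  sig9: a read changed (sig8 2->0) — executes, giving -2 — identical to its old value.
  sig11: a read changed (sig5 -2->0) — executes, giving -2.
  sig12: a read changed (sig11 -4->-2) — executes, giving -2 — identical to its old value.
  sig13: a read changed (sig8 2->0) — executes, giving 0.
  sig15: a read changed (sig13 2->0) — executes, giving -2.
  sig16: a read changed (sig13 2->0) — executes, giving 2.
  sig18: a read changed (sig15 -4->-2; sig16 4->2) — executes, giving 2.

Note the branch switch — demand abandons sig3, which is never re-examined.

Demanding sig18 again yields 2.
11 derived signals run: sig1, sig2, sig5, sig8, sig9, sig11, sig12, sig13, sig15, sig16, sig18.
The nodes whose values change: src1, sig2, sig5, sig8, sig11, sig13, sig15, sig16, sig18.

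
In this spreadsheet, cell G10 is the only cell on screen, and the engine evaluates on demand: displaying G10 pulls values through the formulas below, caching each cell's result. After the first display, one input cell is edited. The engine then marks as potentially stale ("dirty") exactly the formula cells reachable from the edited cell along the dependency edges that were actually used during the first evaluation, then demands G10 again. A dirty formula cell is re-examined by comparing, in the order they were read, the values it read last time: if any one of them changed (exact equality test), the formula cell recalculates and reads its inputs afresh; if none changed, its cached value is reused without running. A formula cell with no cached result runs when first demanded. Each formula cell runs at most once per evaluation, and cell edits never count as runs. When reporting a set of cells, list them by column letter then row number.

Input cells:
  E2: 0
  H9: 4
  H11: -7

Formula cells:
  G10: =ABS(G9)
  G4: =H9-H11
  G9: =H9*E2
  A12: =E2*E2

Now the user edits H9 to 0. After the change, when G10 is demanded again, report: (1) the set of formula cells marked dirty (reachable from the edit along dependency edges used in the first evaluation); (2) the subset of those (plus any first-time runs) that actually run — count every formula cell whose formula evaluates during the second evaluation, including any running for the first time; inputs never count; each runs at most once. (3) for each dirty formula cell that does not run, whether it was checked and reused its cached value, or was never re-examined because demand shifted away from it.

Dirty set: G9, G10.
Run set: G9 (1 run).
Re-examined without running (cache reused): G10.
The important point: G9 recomputes to an identical value, and the output ends up unchanged.

Initial pass — values computed on the first demand:
  G9 = 4 * 0 = 0
  G10 = ABS(0) = 0

Second demand — change propagation:
  G9: re-runs because H9 4->0; new result 0 (unchanged).
  G10: re-examined; everything it read last time is the same (G9 unchanged) — cache 0 kept, no run.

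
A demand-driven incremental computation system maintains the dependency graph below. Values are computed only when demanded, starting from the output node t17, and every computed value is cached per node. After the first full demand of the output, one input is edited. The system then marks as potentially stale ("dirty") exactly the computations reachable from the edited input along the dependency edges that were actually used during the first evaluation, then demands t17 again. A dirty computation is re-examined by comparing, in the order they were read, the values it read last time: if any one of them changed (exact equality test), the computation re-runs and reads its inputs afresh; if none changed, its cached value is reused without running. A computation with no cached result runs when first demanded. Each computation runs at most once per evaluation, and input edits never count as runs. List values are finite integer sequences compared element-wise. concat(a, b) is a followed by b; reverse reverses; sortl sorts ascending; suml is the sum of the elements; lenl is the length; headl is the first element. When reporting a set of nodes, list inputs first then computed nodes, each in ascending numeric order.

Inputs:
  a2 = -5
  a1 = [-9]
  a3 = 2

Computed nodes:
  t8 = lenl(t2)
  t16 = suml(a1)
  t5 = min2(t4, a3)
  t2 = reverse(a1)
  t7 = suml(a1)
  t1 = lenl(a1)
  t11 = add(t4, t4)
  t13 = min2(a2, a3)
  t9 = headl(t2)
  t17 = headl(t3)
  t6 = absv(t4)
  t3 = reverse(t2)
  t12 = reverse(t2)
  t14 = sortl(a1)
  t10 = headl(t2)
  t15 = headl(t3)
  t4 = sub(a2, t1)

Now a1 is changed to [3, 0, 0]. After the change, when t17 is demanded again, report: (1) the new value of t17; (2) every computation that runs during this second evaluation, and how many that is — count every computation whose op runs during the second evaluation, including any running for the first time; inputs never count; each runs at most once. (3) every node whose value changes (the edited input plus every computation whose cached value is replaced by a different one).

First evaluation (everything demanded from the output):
  t2 = reverse([-9]) = [-9]
  t3 = reverse([-9]) = [-9]
  t17 = headl([-9]) = -9

Propagation after the edit:
  t2: runs — a1 [-9]->[3, 0, 0]; result [0, 0, 3].
  t3: runs — t2 [-9]->[0, 0, 3]; result [3, 0, 0].
  t17: runs — t3 [-9]->[3, 0, 0]; result 3.

New value of t17: 3.
Computations that run: t2, t3, t17 — 3 in total.
Values that change: a1, t2, t3, t17.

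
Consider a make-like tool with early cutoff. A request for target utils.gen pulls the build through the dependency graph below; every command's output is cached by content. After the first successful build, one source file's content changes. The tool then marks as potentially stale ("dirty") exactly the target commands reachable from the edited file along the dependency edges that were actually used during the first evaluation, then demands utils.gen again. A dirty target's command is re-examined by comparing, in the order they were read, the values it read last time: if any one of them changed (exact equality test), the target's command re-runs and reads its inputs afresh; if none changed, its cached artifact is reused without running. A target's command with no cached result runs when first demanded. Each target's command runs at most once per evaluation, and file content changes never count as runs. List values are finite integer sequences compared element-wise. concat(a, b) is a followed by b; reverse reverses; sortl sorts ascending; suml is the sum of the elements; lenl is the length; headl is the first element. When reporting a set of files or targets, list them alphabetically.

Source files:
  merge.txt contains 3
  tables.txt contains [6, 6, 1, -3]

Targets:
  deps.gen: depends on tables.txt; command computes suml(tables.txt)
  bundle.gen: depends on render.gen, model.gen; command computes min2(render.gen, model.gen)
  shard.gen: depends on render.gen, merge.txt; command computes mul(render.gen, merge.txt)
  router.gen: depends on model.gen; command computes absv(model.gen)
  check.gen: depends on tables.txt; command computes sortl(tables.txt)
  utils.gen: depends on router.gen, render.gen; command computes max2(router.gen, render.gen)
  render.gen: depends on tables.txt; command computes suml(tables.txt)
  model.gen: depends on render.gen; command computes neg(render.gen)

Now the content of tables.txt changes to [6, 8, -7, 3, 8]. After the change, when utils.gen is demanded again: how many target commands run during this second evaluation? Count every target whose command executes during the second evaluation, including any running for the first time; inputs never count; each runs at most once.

4 target commands run: model.gen, render.gen, router.gen, utils.gen.

First demand of the output computes:
  render.gen = suml([6, 6, 1, -3]) = 10
  model.gen = neg(10) = -10
  router.gen = absv(-10) = 10
  utils.gen = max2(10, 10) = 10

After the edit, cleaning proceeds:
  render.gen: a read changed (tables.txt [6, 6, 1, -3]->[6, 8, -7, 3, 8]) — executes, giving 18.
  model.gen: a read changed (render.gen 10->18) — executes, giving -18.
  router.gen: a read changed (model.gen -10->-18) — executes, giving 18.
  utils.gen: a read changed (router.gen 10->18; render.gen 10->18) — executes, giving 18.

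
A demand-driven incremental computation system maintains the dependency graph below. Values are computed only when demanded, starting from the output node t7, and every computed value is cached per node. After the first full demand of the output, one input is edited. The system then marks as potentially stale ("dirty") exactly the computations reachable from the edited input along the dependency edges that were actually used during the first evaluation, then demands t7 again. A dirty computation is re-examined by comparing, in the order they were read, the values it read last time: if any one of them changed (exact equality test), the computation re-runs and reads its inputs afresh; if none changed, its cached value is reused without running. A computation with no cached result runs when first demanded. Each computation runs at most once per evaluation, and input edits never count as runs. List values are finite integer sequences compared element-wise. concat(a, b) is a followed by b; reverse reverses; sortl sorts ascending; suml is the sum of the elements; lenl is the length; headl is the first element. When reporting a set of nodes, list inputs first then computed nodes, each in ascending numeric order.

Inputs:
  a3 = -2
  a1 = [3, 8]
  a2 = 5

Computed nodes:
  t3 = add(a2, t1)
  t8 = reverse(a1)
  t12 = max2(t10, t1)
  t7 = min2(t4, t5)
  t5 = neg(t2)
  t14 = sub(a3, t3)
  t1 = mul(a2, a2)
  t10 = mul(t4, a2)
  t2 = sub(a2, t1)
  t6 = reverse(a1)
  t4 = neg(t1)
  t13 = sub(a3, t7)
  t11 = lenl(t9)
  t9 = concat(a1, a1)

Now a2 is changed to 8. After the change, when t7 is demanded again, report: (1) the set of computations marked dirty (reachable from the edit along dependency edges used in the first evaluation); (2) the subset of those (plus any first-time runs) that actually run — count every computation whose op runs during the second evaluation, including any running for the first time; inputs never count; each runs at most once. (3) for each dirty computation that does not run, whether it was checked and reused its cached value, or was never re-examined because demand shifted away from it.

Marked dirty: t1, t2, t4, t5, t7.
Computations that run: t1, t2, t4, t5, t7 — 5 in total.
Every dirty computation ran.

First evaluation (everything demanded from the output):
  t1 = mul(5, 5) = 25
  t2 = sub(5, 25) = -20
  t4 = neg(25) = -25
  t5 = neg(-20) = 20
  t7 = min2(-25, 20) = -25

Propagation after the edit:
  t1: runs — a2 5->8; a2 5->8; result 64.
  t2: runs — a2 5->8; t1 25->64; result -56.
  t4: runs — t1 25->64; result -64.
  t5: runs — t2 -20->-56; result 56.
  t7: runs — t4 -25->-64; t5 20->56; result -64.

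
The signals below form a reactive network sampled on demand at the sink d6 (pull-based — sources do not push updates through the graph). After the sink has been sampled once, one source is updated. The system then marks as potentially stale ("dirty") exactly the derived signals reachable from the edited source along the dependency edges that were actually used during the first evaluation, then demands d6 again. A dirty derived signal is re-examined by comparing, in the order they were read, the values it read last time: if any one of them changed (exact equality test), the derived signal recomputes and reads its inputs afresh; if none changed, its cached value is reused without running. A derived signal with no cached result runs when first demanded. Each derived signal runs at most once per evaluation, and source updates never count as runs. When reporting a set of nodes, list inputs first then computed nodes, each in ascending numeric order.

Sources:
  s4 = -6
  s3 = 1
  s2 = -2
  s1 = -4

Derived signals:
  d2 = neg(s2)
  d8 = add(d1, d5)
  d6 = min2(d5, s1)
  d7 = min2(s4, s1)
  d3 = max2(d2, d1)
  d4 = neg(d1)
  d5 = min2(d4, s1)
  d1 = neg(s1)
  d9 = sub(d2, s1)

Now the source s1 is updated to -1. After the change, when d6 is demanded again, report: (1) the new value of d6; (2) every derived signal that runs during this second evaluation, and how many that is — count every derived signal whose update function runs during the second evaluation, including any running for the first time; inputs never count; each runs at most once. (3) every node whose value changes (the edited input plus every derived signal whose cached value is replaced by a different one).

d6 now evaluates to -1.
Run set: d1, d4, d5, d6 (4 run).
Changed values: s1, d1, d4, d5, d6.

Initial pass — values computed on the first demand:
  d1 = neg(-4) = 4
  d4 = neg(4) = -4
  d5 = min2(-4, -4) = -4
  d6 = min2(-4, -4) = -4

Second demand — change propagation:
  d1: re-runs because s1 -4->-1; new result 1.
  d4: re-runs because d1 4->1; new result -1.
  d5: re-runs because d4 -4->-1; s1 -4->-1; new result -1.
  d6: re-runs because d5 -4->-1; s1 -4->-1; new result -1.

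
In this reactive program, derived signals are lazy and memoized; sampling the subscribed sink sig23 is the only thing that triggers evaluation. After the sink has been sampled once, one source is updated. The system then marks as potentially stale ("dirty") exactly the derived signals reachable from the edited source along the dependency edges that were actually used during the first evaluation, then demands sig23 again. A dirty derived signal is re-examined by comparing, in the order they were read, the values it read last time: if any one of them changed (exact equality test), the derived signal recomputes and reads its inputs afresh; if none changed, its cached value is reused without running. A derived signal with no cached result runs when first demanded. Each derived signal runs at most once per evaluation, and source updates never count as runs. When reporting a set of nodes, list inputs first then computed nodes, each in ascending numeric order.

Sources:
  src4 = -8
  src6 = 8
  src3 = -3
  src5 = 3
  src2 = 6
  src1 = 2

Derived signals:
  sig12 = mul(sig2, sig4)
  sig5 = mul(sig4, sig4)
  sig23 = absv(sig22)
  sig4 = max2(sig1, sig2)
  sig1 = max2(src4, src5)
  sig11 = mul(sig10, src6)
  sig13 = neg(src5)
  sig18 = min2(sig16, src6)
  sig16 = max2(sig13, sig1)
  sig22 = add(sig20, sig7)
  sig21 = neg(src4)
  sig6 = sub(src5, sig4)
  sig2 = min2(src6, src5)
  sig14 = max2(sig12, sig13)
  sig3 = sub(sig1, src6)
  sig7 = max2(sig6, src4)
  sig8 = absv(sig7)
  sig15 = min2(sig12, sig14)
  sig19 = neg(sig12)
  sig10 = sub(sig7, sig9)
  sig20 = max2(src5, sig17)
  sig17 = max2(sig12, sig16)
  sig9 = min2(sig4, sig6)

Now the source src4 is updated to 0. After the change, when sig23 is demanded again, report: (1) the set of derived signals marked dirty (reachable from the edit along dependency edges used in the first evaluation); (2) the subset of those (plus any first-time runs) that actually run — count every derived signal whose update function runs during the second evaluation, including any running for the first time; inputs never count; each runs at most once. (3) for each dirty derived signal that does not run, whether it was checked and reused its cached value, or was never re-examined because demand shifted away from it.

First demand of the output computes:
  sig1 = max2(-8, 3) = 3
  sig2 = min2(8, 3) = 3
  sig4 = max2(3, 3) = 3
  sig6 = sub(3, 3) = 0
  sig7 = max2(0, -8) = 0
  sig12 = mul(3, 3) = 9
  sig13 = neg(3) = -3
  sig16 = max2(-3, 3) = 3
  sig17 = max2(9, 3) = 9
  sig20 = max2(3, 9) = 9
  sig22 = add(9, 0) = 9
  sig23 = absv(9) = 9

After the edit, cleaning proceeds:
  sig1: a read changed (src4 -8->0) — executes, giving 3 — identical to its old value.
  sig4: dirty, but its reads are unchanged (sig1 unchanged, sig2 unchanged); cached 3 stands.
  sig6: dirty, but its reads are unchanged (src5 unchanged, sig4 unchanged); cached 0 stands.
  sig7: a read changed (src4 -8->0) — executes, giving 0 — identical to its old value.
  sig12: dirty, but its reads are unchanged (sig2 unchanged, sig4 unchanged); cached 9 stands.
  sig16: dirty, but its reads are unchanged (sig13 unchanged, sig1 unchanged); cached 3 stands.
  sig17: dirty, but its reads are unchanged (sig12 unchanged, sig16 unchanged); cached 9 stands.
  sig20: dirty, but its reads are unchanged (src5 unchanged, sig17 unchanged); cached 9 stands.
  sig22: dirty, but its reads are unchanged (sig20 unchanged, sig7 unchanged); cached 9 stands.
  sig23: dirty, but its reads are unchanged (sig22 unchanged); cached 9 stands.

Note where the cutoff bites: sig4 is checked, finds nothing changed, and keeps its cache.

The edit dirties: sig1, sig4, sig6, sig7, sig12, sig16, sig17, sig20, sig22, sig23.
2 derived signals run: sig1, sig7.
Cache hits after checking: sig4, sig6, sig12, sig16, sig17, sig20, sig22, sig23.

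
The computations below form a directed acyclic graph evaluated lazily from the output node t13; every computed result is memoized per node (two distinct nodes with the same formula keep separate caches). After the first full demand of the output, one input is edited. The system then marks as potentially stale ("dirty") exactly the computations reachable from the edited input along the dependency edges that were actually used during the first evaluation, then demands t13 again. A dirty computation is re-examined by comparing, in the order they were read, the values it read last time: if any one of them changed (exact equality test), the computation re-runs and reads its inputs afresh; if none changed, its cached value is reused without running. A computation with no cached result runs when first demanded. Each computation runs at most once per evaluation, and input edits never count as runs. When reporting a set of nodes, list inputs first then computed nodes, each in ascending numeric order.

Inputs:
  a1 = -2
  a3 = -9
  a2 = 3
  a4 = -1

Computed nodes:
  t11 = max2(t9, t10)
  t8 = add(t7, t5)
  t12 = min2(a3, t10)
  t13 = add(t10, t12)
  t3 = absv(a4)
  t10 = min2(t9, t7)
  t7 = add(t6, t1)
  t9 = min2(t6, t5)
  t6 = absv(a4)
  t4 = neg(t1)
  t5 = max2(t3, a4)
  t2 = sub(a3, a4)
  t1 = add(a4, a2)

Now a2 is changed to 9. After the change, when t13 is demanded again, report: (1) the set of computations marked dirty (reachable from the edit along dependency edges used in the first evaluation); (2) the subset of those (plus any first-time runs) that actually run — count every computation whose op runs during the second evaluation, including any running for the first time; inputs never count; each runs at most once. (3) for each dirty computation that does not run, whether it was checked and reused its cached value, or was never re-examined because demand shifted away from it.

The edit dirties: t1, t7, t10, t12, t13.
3 computations run: t1, t7, t10.
Cache hits after checking: t12, t13.
Note the absorption at t10: it re-runs yet its value is the same, leaving the output's value untouched.

First demand of the output computes:
  t1 = add(-1, 3) = 2
  t3 = absv(-1) = 1
  t5 = max2(1, -1) = 1
  t6 = absv(-1) = 1
  t7 = add(1, 2) = 3
  t9 = min2(1, 1) = 1
  t10 = min2(1, 3) = 1
  t12 = min2(-9, 1) = -9
  t13 = add(1, -9) = -8

After the edit, cleaning proceeds:
  t1: a read changed (a2 3->9) — executes, giving 8.
  t7: a read changed (t1 2->8) — executes, giving 9.
  t10: a read changed (t7 3->9) — executes, giving 1 — identical to its old value.
  t12: dirty, but its reads are unchanged (a3 unchanged, t10 unchanged); cached -9 stands.
  t13: dirty, but its reads are unchanged (t10 unchanged, t12 unchanged); cached -8 stands.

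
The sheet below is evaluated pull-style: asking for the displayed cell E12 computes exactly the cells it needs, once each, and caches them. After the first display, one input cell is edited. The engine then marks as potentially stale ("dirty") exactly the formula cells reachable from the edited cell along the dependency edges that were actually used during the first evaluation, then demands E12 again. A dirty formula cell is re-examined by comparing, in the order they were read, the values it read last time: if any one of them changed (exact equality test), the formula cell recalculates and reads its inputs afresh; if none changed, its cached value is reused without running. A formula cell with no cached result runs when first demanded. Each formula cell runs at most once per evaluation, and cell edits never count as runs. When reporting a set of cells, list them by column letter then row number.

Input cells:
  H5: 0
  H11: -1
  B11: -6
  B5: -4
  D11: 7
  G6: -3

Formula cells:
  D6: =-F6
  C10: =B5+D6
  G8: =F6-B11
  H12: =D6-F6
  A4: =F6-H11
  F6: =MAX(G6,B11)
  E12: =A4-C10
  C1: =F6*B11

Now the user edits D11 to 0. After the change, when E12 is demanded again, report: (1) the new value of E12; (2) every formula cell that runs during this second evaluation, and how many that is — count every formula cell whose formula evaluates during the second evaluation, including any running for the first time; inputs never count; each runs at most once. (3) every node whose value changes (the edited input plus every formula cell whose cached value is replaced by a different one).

Demanding E12 again yields -1.
0 formula cells run: none.
The nodes whose values change: D11.
Note the shortcut — nothing in the graph depends on D11 at all, so no recomputation happens.

First demand of the output computes:
  F6 = MAX(-3, -6) = -3
  A4 = -3 - -1 = -2
  D6 = -(-3) = 3
  C10 = -4 + 3 = -1
  E12 = -2 - -1 = -1

After the edit, cleaning proceeds:
  no node depends on D11 at all; the second demand re-runs nothing.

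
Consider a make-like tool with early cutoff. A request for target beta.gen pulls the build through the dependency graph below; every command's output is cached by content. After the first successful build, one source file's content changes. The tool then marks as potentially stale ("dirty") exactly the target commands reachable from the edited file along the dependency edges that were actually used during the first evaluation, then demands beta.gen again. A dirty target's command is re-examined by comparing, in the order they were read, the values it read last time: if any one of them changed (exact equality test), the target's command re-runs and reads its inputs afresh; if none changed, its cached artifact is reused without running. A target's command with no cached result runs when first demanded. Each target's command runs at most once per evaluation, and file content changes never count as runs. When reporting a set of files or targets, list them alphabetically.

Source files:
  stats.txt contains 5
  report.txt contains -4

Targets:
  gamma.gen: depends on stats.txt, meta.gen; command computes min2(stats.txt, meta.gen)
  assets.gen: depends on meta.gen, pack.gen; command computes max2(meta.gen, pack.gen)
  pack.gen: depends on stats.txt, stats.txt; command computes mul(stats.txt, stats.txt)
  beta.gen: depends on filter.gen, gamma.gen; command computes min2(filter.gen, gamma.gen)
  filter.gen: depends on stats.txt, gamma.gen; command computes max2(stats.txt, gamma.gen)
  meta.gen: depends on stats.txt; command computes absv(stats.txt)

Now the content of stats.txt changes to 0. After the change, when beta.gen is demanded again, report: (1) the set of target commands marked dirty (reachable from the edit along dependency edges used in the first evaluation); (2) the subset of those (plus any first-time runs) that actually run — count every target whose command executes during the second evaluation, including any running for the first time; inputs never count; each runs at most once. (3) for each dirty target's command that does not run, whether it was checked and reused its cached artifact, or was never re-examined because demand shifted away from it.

The edit dirties: beta.gen, filter.gen, gamma.gen, meta.gen.
4 target commands run: beta.gen, filter.gen, gamma.gen, meta.gen.
No dirty target's command escaped a run.

First demand of the output computes:
  meta.gen = absv(5) = 5
  gamma.gen = min2(5, 5) = 5
  filter.gen = max2(5, 5) = 5
  beta.gen = min2(5, 5) = 5

After the edit, cleaning proceeds:
  meta.gen: a read changed (stats.txt 5->0) — executes, giving 0.
  gamma.gen: a read changed (stats.txt 5->0; meta.gen 5->0) — executes, giving 0.
  filter.gen: a read changed (stats.txt 5->0; gamma.gen 5->0) — executes, giving 0.
  beta.gen: a read changed (filter.gen 5->0; gamma.gen 5->0) — executes, giving 0.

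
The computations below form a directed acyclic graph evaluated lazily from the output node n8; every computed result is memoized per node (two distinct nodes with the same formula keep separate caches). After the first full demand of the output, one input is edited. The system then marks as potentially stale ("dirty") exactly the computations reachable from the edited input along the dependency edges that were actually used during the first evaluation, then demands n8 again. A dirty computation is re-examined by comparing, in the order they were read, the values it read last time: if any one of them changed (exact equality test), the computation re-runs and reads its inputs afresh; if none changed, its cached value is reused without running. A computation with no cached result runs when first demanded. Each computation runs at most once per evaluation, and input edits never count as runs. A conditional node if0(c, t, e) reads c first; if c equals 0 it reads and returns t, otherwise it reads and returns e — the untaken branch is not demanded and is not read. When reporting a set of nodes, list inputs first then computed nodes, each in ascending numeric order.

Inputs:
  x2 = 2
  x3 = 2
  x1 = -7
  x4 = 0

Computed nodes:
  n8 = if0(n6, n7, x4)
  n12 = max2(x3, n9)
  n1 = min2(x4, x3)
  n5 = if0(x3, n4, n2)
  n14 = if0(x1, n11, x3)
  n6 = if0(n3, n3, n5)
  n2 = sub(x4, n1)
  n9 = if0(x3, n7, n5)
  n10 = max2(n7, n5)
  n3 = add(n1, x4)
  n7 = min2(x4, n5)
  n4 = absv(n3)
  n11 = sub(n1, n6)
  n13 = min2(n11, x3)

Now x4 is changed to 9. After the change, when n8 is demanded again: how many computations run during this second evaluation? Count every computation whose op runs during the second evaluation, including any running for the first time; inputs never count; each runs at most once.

6 computations run: n1, n2, n3, n5, n6, n8.
Note the branch switch — demand abandons n7, which is never re-examined.

First demand of the output computes:
  n1 = min2(0, 2) = 0
  n2 = sub(0, 0) = 0
  n3 = add(0, 0) = 0
  n5 = if0(x3=2 -> else branch n2) = 0
  n6 = if0(n3=0 -> then branch n3) = 0
  n7 = min2(0, 0) = 0
  n8 = if0(n6=0 -> then branch n7) = 0

After the edit, cleaning proceeds:
  n1: a read changed (x4 0->9) — executes, giving 2.
  n2: a read changed (x4 0->9; n1 0->2) — executes, giving 7.
  n3: a read changed (n1 0->2; x4 0->9) — executes, giving 11.
  n5: a read changed (n2 0->7) — executes, giving 7.
  n6: a read changed (n3 0->11; n3 0->11) — executes, giving 7.
  n7: stays stale; no demand reaches it after the flip.
  n8: a read changed (n6 0->7) — executes, giving 9.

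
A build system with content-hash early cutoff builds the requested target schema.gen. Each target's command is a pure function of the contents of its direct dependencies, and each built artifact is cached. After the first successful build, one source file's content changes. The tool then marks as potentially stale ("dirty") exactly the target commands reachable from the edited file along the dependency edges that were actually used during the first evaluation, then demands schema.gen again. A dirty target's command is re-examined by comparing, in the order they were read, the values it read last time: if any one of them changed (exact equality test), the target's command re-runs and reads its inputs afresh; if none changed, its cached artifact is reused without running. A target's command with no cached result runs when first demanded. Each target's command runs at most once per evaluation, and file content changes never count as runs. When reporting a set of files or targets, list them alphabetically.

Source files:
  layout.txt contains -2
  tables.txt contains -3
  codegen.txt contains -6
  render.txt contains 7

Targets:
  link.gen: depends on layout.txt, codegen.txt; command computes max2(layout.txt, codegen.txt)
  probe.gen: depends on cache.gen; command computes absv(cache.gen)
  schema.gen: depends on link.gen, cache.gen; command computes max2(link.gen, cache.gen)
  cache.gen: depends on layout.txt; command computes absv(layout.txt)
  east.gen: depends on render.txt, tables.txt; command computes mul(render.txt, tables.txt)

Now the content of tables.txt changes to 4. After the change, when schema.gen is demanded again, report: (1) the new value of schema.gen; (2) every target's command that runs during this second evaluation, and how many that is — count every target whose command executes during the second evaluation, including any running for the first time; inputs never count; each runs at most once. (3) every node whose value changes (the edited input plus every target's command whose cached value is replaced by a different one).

New value of schema.gen: 2.
Target commands that run: none — 0 in total.
Values that change: tables.txt.
Key observation: tables.txt is never demanded by the output, so the edit triggers no recomputation at all.

First evaluation (everything demanded from the output):
  cache.gen = absv(-2) = 2
  link.gen = max2(-2, -6) = -2
  schema.gen = max2(-2, 2) = 2

Propagation after the edit:
  tables.txt feeds no computation that the output demands — nothing is marked dirty and nothing runs.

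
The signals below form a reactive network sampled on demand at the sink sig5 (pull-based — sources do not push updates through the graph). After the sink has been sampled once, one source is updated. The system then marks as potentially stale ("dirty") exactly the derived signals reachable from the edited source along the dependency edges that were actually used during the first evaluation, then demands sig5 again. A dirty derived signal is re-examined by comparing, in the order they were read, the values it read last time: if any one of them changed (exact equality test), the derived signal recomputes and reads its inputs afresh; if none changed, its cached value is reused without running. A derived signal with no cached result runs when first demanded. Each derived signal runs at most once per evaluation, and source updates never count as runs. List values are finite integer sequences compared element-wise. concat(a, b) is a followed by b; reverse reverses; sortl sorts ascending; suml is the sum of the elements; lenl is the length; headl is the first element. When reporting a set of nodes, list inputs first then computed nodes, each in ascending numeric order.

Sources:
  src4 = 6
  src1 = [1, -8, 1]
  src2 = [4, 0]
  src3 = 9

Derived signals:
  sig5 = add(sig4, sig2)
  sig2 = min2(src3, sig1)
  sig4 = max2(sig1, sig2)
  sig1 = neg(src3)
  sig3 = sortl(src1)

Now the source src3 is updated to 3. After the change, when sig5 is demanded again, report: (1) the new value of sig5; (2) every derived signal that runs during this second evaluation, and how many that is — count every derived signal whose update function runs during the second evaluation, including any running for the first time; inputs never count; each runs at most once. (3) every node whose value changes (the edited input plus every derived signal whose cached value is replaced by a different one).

sig5 now evaluates to -6.
Run set: sig1, sig2, sig4, sig5 (4 run).
Changed values: src3, sig1, sig2, sig4, sig5.

Initial pass — values computed on the first demand:
  sig1 = neg(9) = -9
  sig2 = min2(9, -9) = -9
  sig4 = max2(-9, -9) = -9
  sig5 = add(-9, -9) = -18

Second demand — change propagation:
  sig1: re-runs because src3 9->3; new result -3.
  sig2: re-runs because src3 9->3; sig1 -9->-3; new result -3.
  sig4: re-runs because sig1 -9->-3; sig2 -9->-3; new result -3.
  sig5: re-runs because sig4 -9->-3; sig2 -9->-3; new result -6.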